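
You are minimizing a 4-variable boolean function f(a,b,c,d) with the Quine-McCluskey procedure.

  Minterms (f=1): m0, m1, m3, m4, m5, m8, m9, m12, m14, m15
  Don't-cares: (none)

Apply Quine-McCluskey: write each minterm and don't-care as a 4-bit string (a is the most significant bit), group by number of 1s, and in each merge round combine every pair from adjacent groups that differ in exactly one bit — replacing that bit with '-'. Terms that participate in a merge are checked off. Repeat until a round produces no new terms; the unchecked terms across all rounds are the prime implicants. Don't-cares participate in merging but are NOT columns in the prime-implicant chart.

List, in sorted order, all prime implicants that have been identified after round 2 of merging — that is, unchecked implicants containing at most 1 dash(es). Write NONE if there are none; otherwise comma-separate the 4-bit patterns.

Round 0: 0000✓ 0001✓ 0011✓ 0100✓ 0101✓ 1000✓ 1001✓ 1100✓ 1110✓ 1111✓
Round 1: -000✓ -001✓ -100✓ 0-00✓ 0-01✓ 00-1 000-✓ 010-✓ 1-00✓ 100-✓ 11-0 111-
Round 2: --00 -00- 0-0-
PIs = {--00, -00-, 0-0-, 00-1, 11-0, 111-}

00-1, 11-0, 111-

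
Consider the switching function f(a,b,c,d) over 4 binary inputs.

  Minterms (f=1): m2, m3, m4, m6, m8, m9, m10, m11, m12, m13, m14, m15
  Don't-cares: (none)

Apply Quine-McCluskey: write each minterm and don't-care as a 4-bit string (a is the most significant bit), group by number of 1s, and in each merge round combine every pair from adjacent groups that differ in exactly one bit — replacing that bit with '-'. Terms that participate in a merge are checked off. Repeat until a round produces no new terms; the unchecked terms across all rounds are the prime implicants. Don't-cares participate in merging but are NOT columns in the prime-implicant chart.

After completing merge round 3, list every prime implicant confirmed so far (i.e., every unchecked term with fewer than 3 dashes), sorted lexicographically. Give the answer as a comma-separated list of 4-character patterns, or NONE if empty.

--10, -01-, -1-0

size-2^0 implicants → 0010(✓)  0011(✓)  0100(✓)  0110(✓)  1000(✓)  1001(✓)  1010(✓)  1011(✓)  1100(✓)  1101(✓)  1110(✓)  1111(✓)
size-2^1 implicants → -010(✓)  -011(✓)  -100(✓)  -110(✓)  0-10(✓)  001-(✓)  01-0(✓)  1-00(✓)  1-01(✓)  1-10(✓)  1-11(✓)  10-0(✓)  10-1(✓)  100-(✓)  101-(✓)  11-0(✓)  11-1(✓)  110-(✓)  111-(✓)
size-2^2 implicants → --10  -01-  -1-0  1--0(✓)  1--1(✓)  1-0-(✓)  1-1-(✓)  10--(✓)  11--(✓)
size-2^3 implicants → 1---
Unchecked terms (primes): --10, -01-, -1-0, 1---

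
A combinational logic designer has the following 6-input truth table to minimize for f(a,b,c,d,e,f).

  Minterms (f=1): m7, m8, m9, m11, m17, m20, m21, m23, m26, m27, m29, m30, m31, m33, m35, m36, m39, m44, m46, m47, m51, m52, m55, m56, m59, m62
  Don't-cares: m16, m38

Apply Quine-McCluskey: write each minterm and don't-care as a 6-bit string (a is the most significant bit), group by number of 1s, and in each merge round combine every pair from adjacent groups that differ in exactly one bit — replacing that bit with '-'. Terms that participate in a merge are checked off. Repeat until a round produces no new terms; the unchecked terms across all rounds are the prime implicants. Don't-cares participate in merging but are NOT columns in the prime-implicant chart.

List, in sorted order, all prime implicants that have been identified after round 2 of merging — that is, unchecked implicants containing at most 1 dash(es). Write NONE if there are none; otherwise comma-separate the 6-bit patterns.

-10100, -11011, -11110, 0-1011, 0010-1, 00100-, 1-0100, 1-1110, 1000-1, 11-011, 111000

Round 0: 000111✓ 001000✓ 001001✓ 001011✓ 010000✓ 010001✓ 010100✓ 010101✓ 010111✓ 011010✓ 011011✓ 011101✓ 011110✓ 011111✓ 100001✓ 100011✓ 100100✓ 100110✓ 100111✓ 101100✓ 101110✓ 101111✓ 110011✓ 110100✓ 110111✓ 111000 111011✓ 111110✓
Round 1: -00111✓ -10100 -10111✓ -11011 -11110 0-0111✓ 0-1011 0010-1 00100- 01-101✓ 01-111✓ 010-00✓ 010-01✓ 01000-✓ 0101-1✓ 01010-✓ 011-10✓ 011-11✓ 01101-✓ 0111-1✓ 01111-✓ 1-0011✓ 1-0100 1-0111✓ 1-1110 10-100✓ 10-110✓ 10-111✓ 100-11✓ 1000-1 1001-0✓ 10011-✓ 1011-0✓ 10111-✓ 11-011 110-11✓
Round 2: --0111 01-1-1 010-0- 011-1- 1-0-11 10-1-0 10-11-
PIs = {--0111, -10100, -11011, -11110, 0-1011, 0010-1, 00100-, 01-1-1, 010-0-, 011-1-, 1-0-11, 1-0100, 1-1110, 10-1-0, 10-11-, 1000-1, 11-011, 111000}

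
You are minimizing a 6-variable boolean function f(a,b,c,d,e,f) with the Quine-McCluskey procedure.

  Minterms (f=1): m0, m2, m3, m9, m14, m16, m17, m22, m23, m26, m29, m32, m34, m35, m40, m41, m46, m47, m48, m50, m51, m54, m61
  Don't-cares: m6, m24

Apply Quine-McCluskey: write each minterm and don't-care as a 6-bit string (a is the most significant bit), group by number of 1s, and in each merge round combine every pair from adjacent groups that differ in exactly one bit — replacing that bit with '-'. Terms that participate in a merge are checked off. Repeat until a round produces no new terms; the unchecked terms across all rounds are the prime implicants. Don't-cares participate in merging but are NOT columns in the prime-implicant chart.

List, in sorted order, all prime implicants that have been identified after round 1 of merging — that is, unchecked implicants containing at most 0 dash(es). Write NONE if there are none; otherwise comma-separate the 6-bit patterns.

[col 0] 000000*, 000010*, 000011*, 000110*, 001001*, 001110*, 010000*, 010001*, 010110*, 010111*, 011000*, 011010*, 011101*, 100000*, 100010*, 100011*, 101000*, 101001*, 101110*, 101111*, 110000*, 110010*, 110011*, 110110*, 111101*
[col 1] -00000*, -00010*, -00011*, -01001, -01110, -10000*, -10110, -11101, 0-0000*, 0-0110, 00-110, 000-10, 0000-0*, 00001-*, 01-000, 01000-, 01011-, 0110-0, 1-0000*, 1-0010*, 1-0011*, 10-000, 1000-0*, 10001-*, 10100-, 10111-, 110-10, 1100-0*, 11001-*
[col 2] --0000, -000-0, -0001-, 1-00-0, 1-001-
Prime implicants: --0000, -000-0, -0001-, -01001, -01110, -10110, -11101, 0-0110, 00-110, 000-10, 01-000, 01000-, 01011-, 0110-0, 1-00-0, 1-001-, 10-000, 10100-, 10111-, 110-10

NONE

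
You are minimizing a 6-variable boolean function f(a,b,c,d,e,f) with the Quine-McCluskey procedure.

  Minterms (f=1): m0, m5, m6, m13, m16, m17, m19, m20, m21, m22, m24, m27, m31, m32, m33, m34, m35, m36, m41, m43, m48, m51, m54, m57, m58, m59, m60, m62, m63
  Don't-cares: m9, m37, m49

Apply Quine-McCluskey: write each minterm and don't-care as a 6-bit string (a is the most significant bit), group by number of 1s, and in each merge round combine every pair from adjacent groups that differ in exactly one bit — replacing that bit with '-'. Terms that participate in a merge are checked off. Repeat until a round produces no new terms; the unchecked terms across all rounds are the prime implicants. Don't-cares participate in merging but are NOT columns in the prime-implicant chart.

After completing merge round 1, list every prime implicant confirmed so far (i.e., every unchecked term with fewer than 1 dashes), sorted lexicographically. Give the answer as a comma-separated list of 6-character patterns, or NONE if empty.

size-2^0 implicants → 000000(✓)  000101(✓)  000110(✓)  001001(✓)  001101(✓)  010000(✓)  010001(✓)  010011(✓)  010100(✓)  010101(✓)  010110(✓)  011000(✓)  011011(✓)  011111(✓)  100000(✓)  100001(✓)  100010(✓)  100011(✓)  100100(✓)  100101(✓)  101001(✓)  101011(✓)  110000(✓)  110001(✓)  110011(✓)  110110(✓)  111001(✓)  111010(✓)  111011(✓)  111100(✓)  111110(✓)  111111(✓)
size-2^1 implicants → -00000(✓)  -00101  -01001  -10000(✓)  -10001(✓)  -10011(✓)  -10110  -11011(✓)  -11111(✓)  0-0000(✓)  0-0101  0-0110  00-101  001-01  01-000  01-011(✓)  010-00(✓)  010-01(✓)  0100-1(✓)  01000-(✓)  0101-0  01010-(✓)  011-11(✓)  1-0000(✓)  1-0001(✓)  1-0011(✓)  1-1001(✓)  1-1011(✓)  10-001(✓)  10-011(✓)  100-00(✓)  100-01(✓)  1000-0(✓)  1000-1(✓)  10000-(✓)  10001-(✓)  10010-(✓)  1010-1(✓)  11-001(✓)  11-011(✓)  11-110  1100-1(✓)  11000-(✓)  111-10(✓)  111-11(✓)  1110-1(✓)  11101-(✓)  1111-0  11111-(✓)
size-2^2 implicants → --0000  -1-011  -100-1  -1000-  -11-11  010-0-  1--001(✓)  1--011(✓)  1-00-1(✓)  1-000-  1-10-1(✓)  10-0-1(✓)  100-0-  1000--  11-0-1(✓)  111-1-
size-2^3 implicants → 1--0-1
Unchecked terms (primes): --0000, -00101, -01001, -1-011, -100-1, -1000-, -10110, -11-11, 0-0101, 0-0110, 00-101, 001-01, 01-000, 010-0-, 0101-0, 1--0-1, 1-000-, 100-0-, 1000--, 11-110, 111-1-, 1111-0

NONE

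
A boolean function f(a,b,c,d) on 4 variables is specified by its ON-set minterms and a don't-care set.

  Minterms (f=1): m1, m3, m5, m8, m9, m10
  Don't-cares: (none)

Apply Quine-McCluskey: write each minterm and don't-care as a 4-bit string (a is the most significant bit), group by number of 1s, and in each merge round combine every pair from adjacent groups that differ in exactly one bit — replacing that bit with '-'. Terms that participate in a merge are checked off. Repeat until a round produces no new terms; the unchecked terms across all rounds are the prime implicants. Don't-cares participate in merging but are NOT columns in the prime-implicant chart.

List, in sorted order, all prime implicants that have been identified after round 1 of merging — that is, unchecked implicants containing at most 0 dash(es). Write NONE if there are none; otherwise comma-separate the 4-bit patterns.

NONE

[col 0] 0001*, 0011*, 0101*, 1000*, 1001*, 1010*
[col 1] -001, 0-01, 00-1, 10-0, 100-
Prime implicants: -001, 0-01, 00-1, 10-0, 100-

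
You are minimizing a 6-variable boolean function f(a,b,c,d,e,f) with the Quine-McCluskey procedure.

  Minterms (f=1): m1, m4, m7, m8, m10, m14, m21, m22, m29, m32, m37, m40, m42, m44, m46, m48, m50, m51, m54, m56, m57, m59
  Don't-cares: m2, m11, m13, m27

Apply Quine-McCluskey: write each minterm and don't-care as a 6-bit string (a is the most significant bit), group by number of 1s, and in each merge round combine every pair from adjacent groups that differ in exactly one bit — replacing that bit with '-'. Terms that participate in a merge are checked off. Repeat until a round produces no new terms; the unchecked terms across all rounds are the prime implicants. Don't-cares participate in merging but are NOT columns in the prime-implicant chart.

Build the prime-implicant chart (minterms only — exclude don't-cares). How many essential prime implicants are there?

10

size-2^0 implicants → 000001  000010(✓)  000100  000111  001000(✓)  001010(✓)  001011(✓)  001101(✓)  001110(✓)  010101(✓)  010110(✓)  011011(✓)  011101(✓)  100000(✓)  100101  101000(✓)  101010(✓)  101100(✓)  101110(✓)  110000(✓)  110010(✓)  110011(✓)  110110(✓)  111000(✓)  111001(✓)  111011(✓)
size-2^1 implicants → -01000(✓)  -01010(✓)  -01110(✓)  -10110  -11011  0-1011  0-1101  00-010  001-10(✓)  0010-0(✓)  00101-  01-101  1-0000(✓)  1-1000(✓)  10-000(✓)  101-00(✓)  101-10(✓)  1010-0(✓)  1011-0(✓)  11-000(✓)  11-011  110-10  1100-0  11001-  1110-1  11100-
size-2^2 implicants → -01-10  -010-0  1--000  101--0
Unchecked terms (primes): -01-10, -010-0, -10110, -11011, 0-1011, 0-1101, 00-010, 000001, 000100, 000111, 00101-, 01-101, 1--000, 100101, 101--0, 11-011, 110-10, 1100-0, 11001-, 1110-1, 11100-
Minterm coverage:
  m1 ⊆ 000001 [E]
  m4 ⊆ 000100 [E]
  m7 ⊆ 000111 [E]
  m8 ⊆ -010-0 [E]
  m10 ⊆ -01-10,-010-0,00-010,00101-
  m14 ⊆ -01-10 [E]
  m21 ⊆ 01-101 [E]
  m22 ⊆ -10110 [E]
  m29 ⊆ 0-1101,01-101
  m32 ⊆ 1--000 [E]
  m37 ⊆ 100101 [E]
  m40 ⊆ -010-0,1--000,101--0
  m42 ⊆ -01-10,-010-0,101--0
  m44 ⊆ 101--0 [E]
  m46 ⊆ -01-10,101--0
  m48 ⊆ 1--000,1100-0
  m50 ⊆ 110-10,1100-0,11001-
  m51 ⊆ 11-011,11001-
  m54 ⊆ -10110,110-10
  m56 ⊆ 1--000,11100-
  m57 ⊆ 1110-1,11100-
  m59 ⊆ -11011,11-011,1110-1
E = {-01-10, -010-0, -10110, 000001, 000100, 000111, 01-101, 1--000, 100101, 101--0}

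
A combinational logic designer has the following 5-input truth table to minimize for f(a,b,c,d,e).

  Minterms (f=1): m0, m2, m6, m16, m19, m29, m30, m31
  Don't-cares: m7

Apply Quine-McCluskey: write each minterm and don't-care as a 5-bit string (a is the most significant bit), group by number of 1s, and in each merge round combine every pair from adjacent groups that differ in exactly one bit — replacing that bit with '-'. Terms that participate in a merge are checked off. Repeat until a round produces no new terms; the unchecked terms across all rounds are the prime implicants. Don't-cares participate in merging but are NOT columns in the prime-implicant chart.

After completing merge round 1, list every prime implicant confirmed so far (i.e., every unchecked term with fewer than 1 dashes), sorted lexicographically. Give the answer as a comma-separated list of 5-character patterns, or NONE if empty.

[col 0] 00000*, 00010*, 00110*, 00111*, 10000*, 10011, 11101*, 11110*, 11111*
[col 1] -0000, 00-10, 000-0, 0011-, 111-1, 1111-
Prime implicants: -0000, 00-10, 000-0, 0011-, 10011, 111-1, 1111-

10011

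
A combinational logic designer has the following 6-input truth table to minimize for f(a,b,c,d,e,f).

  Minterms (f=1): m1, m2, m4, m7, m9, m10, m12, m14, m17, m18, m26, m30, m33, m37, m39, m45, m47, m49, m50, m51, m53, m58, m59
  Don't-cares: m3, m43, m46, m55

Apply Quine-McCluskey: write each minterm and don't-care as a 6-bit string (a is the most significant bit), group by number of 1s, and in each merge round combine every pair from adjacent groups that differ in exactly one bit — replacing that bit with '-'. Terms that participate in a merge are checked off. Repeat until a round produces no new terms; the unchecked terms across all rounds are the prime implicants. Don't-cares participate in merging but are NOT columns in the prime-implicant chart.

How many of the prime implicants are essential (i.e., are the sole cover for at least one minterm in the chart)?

Round 0: 000001✓ 000010✓ 000011✓ 000100✓ 000111✓ 001001✓ 001010✓ 001100✓ 001110✓ 010001✓ 010010✓ 011010✓ 011110✓ 100001✓ 100101✓ 100111✓ 101011✓ 101101✓ 101110✓ 101111✓ 110001✓ 110010✓ 110011✓ 110101✓ 110111✓ 111010✓ 111011✓
Round 1: -00001✓ -00111 -01110 -10001✓ -10010✓ -11010✓ 0-0001✓ 0-0010✓ 0-1010✓ 0-1110✓ 00-001 00-010✓ 00-100 000-11 0000-1 00001- 001-10✓ 0011-0 01-010✓ 011-10✓ 1-0001✓ 1-0101✓ 1-0111✓ 1-1011 10-101✓ 10-111✓ 100-01✓ 1001-1✓ 101-11 1011-1✓ 10111- 11-010✓ 11-011✓ 110-01✓ 110-11✓ 1100-1✓ 11001-✓ 1101-1✓ 11101-✓
Round 2: --0001 -1-010 0--010 0-1-10 1-0-01 1-01-1 10-1-1 11-01- 110--1
PIs = {--0001, -00111, -01110, -1-010, 0--010, 0-1-10, 00-001, 00-100, 000-11, 0000-1, 00001-, 0011-0, 1-0-01, 1-01-1, 1-1011, 10-1-1, 101-11, 10111-, 11-01-, 110--1}
Coverage chart:
  m1: --0001,00-001,0000-1
  m2: 0--010,00001-
  m4: 00-100 ←essential
  m7: -00111,000-11
  m9: 00-001 ←essential
  m10: 0--010,0-1-10
  m12: 00-100,0011-0
  m14: -01110,0-1-10,0011-0
  m17: --0001 ←essential
  m18: -1-010,0--010
  m26: -1-010,0--010,0-1-10
  m30: 0-1-10 ←essential
  m33: --0001,1-0-01
  m37: 1-0-01,1-01-1,10-1-1
  m39: -00111,1-01-1,10-1-1
  m45: 10-1-1 ←essential
  m47: 10-1-1,101-11,10111-
  m49: --0001,1-0-01,110--1
  m50: -1-010,11-01-
  m51: 11-01-,110--1
  m53: 1-0-01,1-01-1,110--1
  m58: -1-010,11-01-
  m59: 1-1011,11-01-
Essential: --0001, 0-1-10, 00-001, 00-100, 10-1-1

5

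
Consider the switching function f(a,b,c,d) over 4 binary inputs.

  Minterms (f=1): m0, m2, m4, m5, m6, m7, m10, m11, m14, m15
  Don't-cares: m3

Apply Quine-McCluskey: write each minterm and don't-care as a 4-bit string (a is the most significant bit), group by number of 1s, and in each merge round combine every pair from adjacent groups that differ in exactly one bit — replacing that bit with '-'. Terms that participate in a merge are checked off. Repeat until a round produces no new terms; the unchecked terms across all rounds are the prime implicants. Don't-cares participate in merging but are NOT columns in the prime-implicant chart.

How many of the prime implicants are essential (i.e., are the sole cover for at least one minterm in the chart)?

3

Round 0: 0000✓ 0010✓ 0011✓ 0100✓ 0101✓ 0110✓ 0111✓ 1010✓ 1011✓ 1110✓ 1111✓
Round 1: -010✓ -011✓ -110✓ -111✓ 0-00✓ 0-10✓ 0-11✓ 00-0✓ 001-✓ 01-0✓ 01-1✓ 010-✓ 011-✓ 1-10✓ 1-11✓ 101-✓ 111-✓
Round 2: --10✓ --11✓ -01-✓ -11-✓ 0--0 0-1-✓ 01-- 1-1-✓
Round 3: --1-
PIs = {--1-, 0--0, 01--}
Coverage chart:
  m0: 0--0 ←essential
  m2: --1-,0--0
  m4: 0--0,01--
  m5: 01-- ←essential
  m6: --1-,0--0,01--
  m7: --1-,01--
  m10: --1- ←essential
  m11: --1- ←essential
  m14: --1- ←essential
  m15: --1- ←essential
Essential: --1-, 0--0, 01--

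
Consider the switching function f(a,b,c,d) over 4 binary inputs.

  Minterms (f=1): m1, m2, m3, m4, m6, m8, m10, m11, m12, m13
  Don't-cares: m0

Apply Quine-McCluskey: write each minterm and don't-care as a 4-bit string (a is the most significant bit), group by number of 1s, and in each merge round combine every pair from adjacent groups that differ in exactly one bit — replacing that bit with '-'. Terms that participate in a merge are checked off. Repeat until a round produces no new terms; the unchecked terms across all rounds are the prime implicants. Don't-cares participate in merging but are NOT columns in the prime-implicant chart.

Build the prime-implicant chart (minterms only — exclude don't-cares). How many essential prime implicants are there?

4

[col 0] 0000*, 0001*, 0010*, 0011*, 0100*, 0110*, 1000*, 1010*, 1011*, 1100*, 1101*
[col 1] -000*, -010*, -011*, -100*, 0-00*, 0-10*, 00-0*, 00-1*, 000-*, 001-*, 01-0*, 1-00*, 10-0*, 101-*, 110-
[col 2] --00, -0-0, -01-, 0--0, 00--
Prime implicants: --00, -0-0, -01-, 0--0, 00--, 110-
PI chart (minterm → PIs covering it):
  1 | 00--  (sole → essential)
  2 | -0-0,-01-,0--0,00--
  3 | -01-,00--
  4 | --00,0--0
  6 | 0--0  (sole → essential)
  8 | --00,-0-0
  10 | -0-0,-01-
  11 | -01-  (sole → essential)
  12 | --00,110-
  13 | 110-  (sole → essential)
Essential prime implicants: -01-, 0--0, 00--, 110-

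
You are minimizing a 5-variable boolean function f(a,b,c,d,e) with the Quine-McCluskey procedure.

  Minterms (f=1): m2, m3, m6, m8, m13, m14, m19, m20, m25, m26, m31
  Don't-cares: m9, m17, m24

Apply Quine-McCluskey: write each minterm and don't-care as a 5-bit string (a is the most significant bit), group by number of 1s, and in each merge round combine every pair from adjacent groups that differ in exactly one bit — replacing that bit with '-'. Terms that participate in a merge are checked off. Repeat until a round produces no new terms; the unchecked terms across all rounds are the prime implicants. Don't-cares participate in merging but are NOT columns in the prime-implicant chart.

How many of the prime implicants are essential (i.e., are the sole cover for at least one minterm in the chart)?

6

[col 0] 00010*, 00011*, 00110*, 01000*, 01001*, 01101*, 01110*, 10001*, 10011*, 10100, 11000*, 11001*, 11010*, 11111
[col 1] -0011, -1000*, -1001*, 0-110, 00-10, 0001-, 01-01, 0100-*, 1-001, 100-1, 110-0, 1100-*
[col 2] -100-
Prime implicants: -0011, -100-, 0-110, 00-10, 0001-, 01-01, 1-001, 100-1, 10100, 110-0, 11111
PI chart (minterm → PIs covering it):
  2 | 00-10,0001-
  3 | -0011,0001-
  6 | 0-110,00-10
  8 | -100-  (sole → essential)
  13 | 01-01  (sole → essential)
  14 | 0-110  (sole → essential)
  19 | -0011,100-1
  20 | 10100  (sole → essential)
  25 | -100-,1-001
  26 | 110-0  (sole → essential)
  31 | 11111  (sole → essential)
Essential prime implicants: -100-, 0-110, 01-01, 10100, 110-0, 11111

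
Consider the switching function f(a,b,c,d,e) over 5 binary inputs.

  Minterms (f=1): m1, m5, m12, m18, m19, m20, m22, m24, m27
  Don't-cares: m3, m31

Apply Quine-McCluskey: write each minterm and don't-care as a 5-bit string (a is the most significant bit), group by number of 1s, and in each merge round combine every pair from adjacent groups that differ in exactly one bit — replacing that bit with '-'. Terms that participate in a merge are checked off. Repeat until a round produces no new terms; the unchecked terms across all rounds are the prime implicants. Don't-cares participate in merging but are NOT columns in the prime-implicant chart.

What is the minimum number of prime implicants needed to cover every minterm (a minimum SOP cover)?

6

size-2^0 implicants → 00001(✓)  00011(✓)  00101(✓)  01100  10010(✓)  10011(✓)  10100(✓)  10110(✓)  11000  11011(✓)  11111(✓)
size-2^1 implicants → -0011  00-01  000-1  1-011  10-10  1001-  101-0  11-11
Unchecked terms (primes): -0011, 00-01, 000-1, 01100, 1-011, 10-10, 1001-, 101-0, 11-11, 11000
Minterm coverage:
  m1 ⊆ 00-01,000-1
  m5 ⊆ 00-01 [E]
  m12 ⊆ 01100 [E]
  m18 ⊆ 10-10,1001-
  m19 ⊆ -0011,1-011,1001-
  m20 ⊆ 101-0 [E]
  m22 ⊆ 10-10,101-0
  m24 ⊆ 11000 [E]
  m27 ⊆ 1-011,11-11
E = {00-01, 01100, 101-0, 11000}
Petrick residual → 1-011, 10-10
Cover = a'b'd'e + a'bcd'e' + ac'de + ab'de' + ab'ce' + abc'd'e'  |cover|=6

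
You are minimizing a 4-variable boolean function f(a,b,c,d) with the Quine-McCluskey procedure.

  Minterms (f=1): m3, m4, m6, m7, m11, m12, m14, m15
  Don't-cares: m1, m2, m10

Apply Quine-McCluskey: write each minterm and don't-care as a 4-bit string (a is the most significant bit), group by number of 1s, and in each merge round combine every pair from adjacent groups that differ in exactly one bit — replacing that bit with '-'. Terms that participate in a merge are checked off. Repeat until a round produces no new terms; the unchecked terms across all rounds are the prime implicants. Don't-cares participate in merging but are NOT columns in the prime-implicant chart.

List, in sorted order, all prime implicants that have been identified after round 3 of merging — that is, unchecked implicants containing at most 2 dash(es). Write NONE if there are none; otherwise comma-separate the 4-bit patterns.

-1-0, 00-1

Round 0: 0001✓ 0010✓ 0011✓ 0100✓ 0110✓ 0111✓ 1010✓ 1011✓ 1100✓ 1110✓ 1111✓
Round 1: -010✓ -011✓ -100✓ -110✓ -111✓ 0-10✓ 0-11✓ 00-1 001-✓ 01-0✓ 011-✓ 1-10✓ 1-11✓ 101-✓ 11-0✓ 111-✓
Round 2: --10✓ --11✓ -01-✓ -1-0 -11-✓ 0-1-✓ 1-1-✓
Round 3: --1-
PIs = {--1-, -1-0, 00-1}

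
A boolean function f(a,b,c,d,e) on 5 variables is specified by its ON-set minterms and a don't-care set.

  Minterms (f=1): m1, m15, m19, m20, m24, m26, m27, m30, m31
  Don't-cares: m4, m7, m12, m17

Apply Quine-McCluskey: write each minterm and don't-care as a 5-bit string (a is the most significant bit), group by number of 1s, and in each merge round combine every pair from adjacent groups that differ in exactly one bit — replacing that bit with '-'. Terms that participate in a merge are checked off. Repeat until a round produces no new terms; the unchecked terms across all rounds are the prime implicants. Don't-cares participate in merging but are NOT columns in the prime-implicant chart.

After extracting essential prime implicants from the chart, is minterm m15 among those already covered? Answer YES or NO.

NO

size-2^0 implicants → 00001(✓)  00100(✓)  00111(✓)  01100(✓)  01111(✓)  10001(✓)  10011(✓)  10100(✓)  11000(✓)  11010(✓)  11011(✓)  11110(✓)  11111(✓)
size-2^1 implicants → -0001  -0100  -1111  0-100  0-111  1-011  100-1  11-10(✓)  11-11(✓)  110-0  1101-(✓)  1111-(✓)
size-2^2 implicants → 11-1-
Unchecked terms (primes): -0001, -0100, -1111, 0-100, 0-111, 1-011, 100-1, 11-1-, 110-0
Minterm coverage:
  m1 ⊆ -0001 [E]
  m15 ⊆ -1111,0-111
  m19 ⊆ 1-011,100-1
  m20 ⊆ -0100 [E]
  m24 ⊆ 110-0 [E]
  m26 ⊆ 11-1-,110-0
  m27 ⊆ 1-011,11-1-
  m30 ⊆ 11-1- [E]
  m31 ⊆ -1111,11-1-
E = {-0001, -0100, 11-1-, 110-0}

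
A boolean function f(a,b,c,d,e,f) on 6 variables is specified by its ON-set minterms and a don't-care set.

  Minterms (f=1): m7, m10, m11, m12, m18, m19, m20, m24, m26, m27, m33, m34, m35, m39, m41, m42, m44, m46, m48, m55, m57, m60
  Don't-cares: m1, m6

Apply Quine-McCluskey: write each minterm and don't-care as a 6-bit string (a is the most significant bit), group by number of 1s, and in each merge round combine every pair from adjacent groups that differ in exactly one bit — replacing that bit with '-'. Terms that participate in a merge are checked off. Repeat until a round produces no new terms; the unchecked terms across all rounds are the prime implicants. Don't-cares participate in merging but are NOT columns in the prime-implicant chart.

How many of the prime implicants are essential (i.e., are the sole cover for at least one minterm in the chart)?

9

Round 0: 000001✓ 000110✓ 000111✓ 001010✓ 001011✓ 001100✓ 010010✓ 010011✓ 010100 011000✓ 011010✓ 011011✓ 100001✓ 100010✓ 100011✓ 100111✓ 101001✓ 101010✓ 101100✓ 101110✓ 110000 110111✓ 111001✓ 111100✓
Round 1: -00001 -00111 -01010 -01100 0-1010✓ 0-1011✓ 00011- 00101-✓ 01-010✓ 01-011✓ 01001-✓ 0110-0 01101-✓ 1-0111 1-1001 1-1100 10-001 10-010 100-11 1000-1 10001- 101-10 1011-0
Round 2: 0-101- 01-01-
PIs = {-00001, -00111, -01010, -01100, 0-101-, 00011-, 01-01-, 010100, 0110-0, 1-0111, 1-1001, 1-1100, 10-001, 10-010, 100-11, 1000-1, 10001-, 101-10, 1011-0, 110000}
Coverage chart:
  m7: -00111,00011-
  m10: -01010,0-101-
  m11: 0-101- ←essential
  m12: -01100 ←essential
  m18: 01-01- ←essential
  m19: 01-01- ←essential
  m20: 010100 ←essential
  m24: 0110-0 ←essential
  m26: 0-101-,01-01-,0110-0
  m27: 0-101-,01-01-
  m33: -00001,10-001,1000-1
  m34: 10-010,10001-
  m35: 100-11,1000-1,10001-
  m39: -00111,1-0111,100-11
  m41: 1-1001,10-001
  m42: -01010,10-010,101-10
  m44: -01100,1-1100,1011-0
  m46: 101-10,1011-0
  m48: 110000 ←essential
  m55: 1-0111 ←essential
  m57: 1-1001 ←essential
  m60: 1-1100 ←essential
Essential: -01100, 0-101-, 01-01-, 010100, 0110-0, 1-0111, 1-1001, 1-1100, 110000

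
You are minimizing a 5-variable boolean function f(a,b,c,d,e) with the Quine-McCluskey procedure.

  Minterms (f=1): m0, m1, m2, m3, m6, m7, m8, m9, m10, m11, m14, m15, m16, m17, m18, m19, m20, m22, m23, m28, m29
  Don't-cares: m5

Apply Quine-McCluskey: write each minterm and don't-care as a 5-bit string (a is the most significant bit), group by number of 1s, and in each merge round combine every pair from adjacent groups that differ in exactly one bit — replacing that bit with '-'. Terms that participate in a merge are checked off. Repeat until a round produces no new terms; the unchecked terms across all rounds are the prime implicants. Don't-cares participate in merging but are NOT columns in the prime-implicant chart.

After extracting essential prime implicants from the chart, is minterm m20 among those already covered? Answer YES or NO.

Round 0: 00000✓ 00001✓ 00010✓ 00011✓ 00101✓ 00110✓ 00111✓ 01000✓ 01001✓ 01010✓ 01011✓ 01110✓ 01111✓ 10000✓ 10001✓ 10010✓ 10011✓ 10100✓ 10110✓ 10111✓ 11100✓ 11101✓
Round 1: -0000✓ -0001✓ -0010✓ -0011✓ -0110✓ -0111✓ 0-000✓ 0-001✓ 0-010✓ 0-011✓ 0-110✓ 0-111✓ 00-01✓ 00-10✓ 00-11✓ 000-0✓ 000-1✓ 0000-✓ 0001-✓ 001-1✓ 0011-✓ 01-10✓ 01-11✓ 010-0✓ 010-1✓ 0100-✓ 0101-✓ 0111-✓ 1-100 10-00✓ 10-10✓ 10-11✓ 100-0✓ 100-1✓ 1000-✓ 1001-✓ 101-0✓ 1011-✓ 1110-
Round 2: -0-10✓ -0-11✓ -00-0✓ -00-1✓ -000-✓ -001-✓ -011-✓ 0--10✓ 0--11✓ 0-0-0✓ 0-0-1✓ 0-00-✓ 0-01-✓ 0-11-✓ 00--1 00-1-✓ 000--✓ 01-1-✓ 010--✓ 10--0 10-1-✓ 100--✓
Round 3: -0-1- -00-- 0--1- 0-0--
PIs = {-0-1-, -00--, 0--1-, 0-0--, 00--1, 1-100, 10--0, 1110-}
Coverage chart:
  m0: -00--,0-0--
  m1: -00--,0-0--,00--1
  m2: -0-1-,-00--,0--1-,0-0--
  m3: -0-1-,-00--,0--1-,0-0--,00--1
  m6: -0-1-,0--1-
  m7: -0-1-,0--1-,00--1
  m8: 0-0-- ←essential
  m9: 0-0-- ←essential
  m10: 0--1-,0-0--
  m11: 0--1-,0-0--
  m14: 0--1- ←essential
  m15: 0--1- ←essential
  m16: -00--,10--0
  m17: -00-- ←essential
  m18: -0-1-,-00--,10--0
  m19: -0-1-,-00--
  m20: 1-100,10--0
  m22: -0-1-,10--0
  m23: -0-1- ←essential
  m28: 1-100,1110-
  m29: 1110- ←essential
Essential: -0-1-, -00--, 0--1-, 0-0--, 1110-

NO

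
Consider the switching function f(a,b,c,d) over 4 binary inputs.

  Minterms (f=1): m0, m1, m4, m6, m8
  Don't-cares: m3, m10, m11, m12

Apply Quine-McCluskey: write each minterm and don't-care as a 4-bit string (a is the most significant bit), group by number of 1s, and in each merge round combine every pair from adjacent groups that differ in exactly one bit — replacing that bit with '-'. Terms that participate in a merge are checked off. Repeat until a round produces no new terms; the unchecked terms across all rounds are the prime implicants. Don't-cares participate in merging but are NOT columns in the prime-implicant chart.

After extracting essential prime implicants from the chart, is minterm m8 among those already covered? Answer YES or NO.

NO

size-2^0 implicants → 0000(✓)  0001(✓)  0011(✓)  0100(✓)  0110(✓)  1000(✓)  1010(✓)  1011(✓)  1100(✓)
size-2^1 implicants → -000(✓)  -011  -100(✓)  0-00(✓)  00-1  000-  01-0  1-00(✓)  10-0  101-
size-2^2 implicants → --00
Unchecked terms (primes): --00, -011, 00-1, 000-, 01-0, 10-0, 101-
Minterm coverage:
  m0 ⊆ --00,000-
  m1 ⊆ 00-1,000-
  m4 ⊆ --00,01-0
  m6 ⊆ 01-0 [E]
  m8 ⊆ --00,10-0
E = {01-0}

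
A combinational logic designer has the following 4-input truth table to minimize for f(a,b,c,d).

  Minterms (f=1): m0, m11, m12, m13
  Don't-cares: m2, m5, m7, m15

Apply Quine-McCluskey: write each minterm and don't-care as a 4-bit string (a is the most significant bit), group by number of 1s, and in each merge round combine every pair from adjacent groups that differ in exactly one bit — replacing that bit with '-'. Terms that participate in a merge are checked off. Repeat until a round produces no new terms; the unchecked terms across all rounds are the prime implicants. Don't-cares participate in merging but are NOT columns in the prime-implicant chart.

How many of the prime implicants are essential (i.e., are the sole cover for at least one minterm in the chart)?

size-2^0 implicants → 0000(✓)  0010(✓)  0101(✓)  0111(✓)  1011(✓)  1100(✓)  1101(✓)  1111(✓)
size-2^1 implicants → -101(✓)  -111(✓)  00-0  01-1(✓)  1-11  11-1(✓)  110-
size-2^2 implicants → -1-1
Unchecked terms (primes): -1-1, 00-0, 1-11, 110-
Minterm coverage:
  m0 ⊆ 00-0 [E]
  m11 ⊆ 1-11 [E]
  m12 ⊆ 110- [E]
  m13 ⊆ -1-1,110-
E = {00-0, 1-11, 110-}

3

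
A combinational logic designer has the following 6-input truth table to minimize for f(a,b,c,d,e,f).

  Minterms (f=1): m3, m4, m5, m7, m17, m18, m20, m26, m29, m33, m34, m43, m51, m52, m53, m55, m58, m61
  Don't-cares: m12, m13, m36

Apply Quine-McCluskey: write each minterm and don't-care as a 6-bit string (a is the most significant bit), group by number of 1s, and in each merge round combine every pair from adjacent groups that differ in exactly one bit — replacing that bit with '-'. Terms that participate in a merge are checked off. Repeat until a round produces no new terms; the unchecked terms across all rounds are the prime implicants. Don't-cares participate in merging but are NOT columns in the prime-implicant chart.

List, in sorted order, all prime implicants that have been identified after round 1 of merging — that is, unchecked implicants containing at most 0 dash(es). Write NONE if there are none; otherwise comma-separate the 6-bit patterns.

size-2^0 implicants → 000011(✓)  000100(✓)  000101(✓)  000111(✓)  001100(✓)  001101(✓)  010001  010010(✓)  010100(✓)  011010(✓)  011101(✓)  100001  100010  100100(✓)  101011  110011(✓)  110100(✓)  110101(✓)  110111(✓)  111010(✓)  111101(✓)
size-2^1 implicants → -00100(✓)  -10100(✓)  -11010  -11101  0-0100(✓)  0-1101  00-100(✓)  00-101(✓)  000-11  0001-1  00010-(✓)  00110-(✓)  01-010  1-0100(✓)  11-101  110-11  1101-1  11010-
size-2^2 implicants → --0100  00-10-
Unchecked terms (primes): --0100, -11010, -11101, 0-1101, 00-10-, 000-11, 0001-1, 01-010, 010001, 100001, 100010, 101011, 11-101, 110-11, 1101-1, 11010-

010001, 100001, 100010, 101011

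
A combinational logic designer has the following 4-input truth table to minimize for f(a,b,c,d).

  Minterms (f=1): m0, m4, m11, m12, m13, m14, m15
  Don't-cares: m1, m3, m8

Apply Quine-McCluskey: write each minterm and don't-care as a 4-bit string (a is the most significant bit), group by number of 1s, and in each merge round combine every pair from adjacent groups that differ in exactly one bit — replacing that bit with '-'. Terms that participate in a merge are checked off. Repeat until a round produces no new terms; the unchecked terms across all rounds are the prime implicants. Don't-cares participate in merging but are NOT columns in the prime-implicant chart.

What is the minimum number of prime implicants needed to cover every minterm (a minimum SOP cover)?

3

Round 0: 0000✓ 0001✓ 0011✓ 0100✓ 1000✓ 1011✓ 1100✓ 1101✓ 1110✓ 1111✓
Round 1: -000✓ -011 -100✓ 0-00✓ 00-1 000- 1-00✓ 1-11 11-0✓ 11-1✓ 110-✓ 111-✓
Round 2: --00 11--
PIs = {--00, -011, 00-1, 000-, 1-11, 11--}
Coverage chart:
  m0: --00,000-
  m4: --00 ←essential
  m11: -011,1-11
  m12: --00,11--
  m13: 11-- ←essential
  m14: 11-- ←essential
  m15: 1-11,11--
Essential: --00, 11--
Petrick residual → -011
Min cover (3 terms): c'd' + b'cd + ab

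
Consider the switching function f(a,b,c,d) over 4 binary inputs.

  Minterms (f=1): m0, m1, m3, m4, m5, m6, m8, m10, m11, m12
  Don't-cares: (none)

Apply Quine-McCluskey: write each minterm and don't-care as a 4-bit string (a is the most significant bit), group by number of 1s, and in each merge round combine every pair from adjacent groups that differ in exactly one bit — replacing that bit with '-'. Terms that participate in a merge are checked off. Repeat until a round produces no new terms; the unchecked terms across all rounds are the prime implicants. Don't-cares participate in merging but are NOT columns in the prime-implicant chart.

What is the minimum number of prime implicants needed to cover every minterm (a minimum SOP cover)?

Round 0: 0000✓ 0001✓ 0011✓ 0100✓ 0101✓ 0110✓ 1000✓ 1010✓ 1011✓ 1100✓
Round 1: -000✓ -011 -100✓ 0-00✓ 0-01✓ 00-1 000-✓ 01-0 010-✓ 1-00✓ 10-0 101-
Round 2: --00 0-0-
PIs = {--00, -011, 0-0-, 00-1, 01-0, 10-0, 101-}
Coverage chart:
  m0: --00,0-0-
  m1: 0-0-,00-1
  m3: -011,00-1
  m4: --00,0-0-,01-0
  m5: 0-0- ←essential
  m6: 01-0 ←essential
  m8: --00,10-0
  m10: 10-0,101-
  m11: -011,101-
  m12: --00 ←essential
Essential: --00, 0-0-, 01-0
Petrick residual → -011, 10-0
Min cover (5 terms): c'd' + b'cd + a'c' + a'bd' + ab'd'

5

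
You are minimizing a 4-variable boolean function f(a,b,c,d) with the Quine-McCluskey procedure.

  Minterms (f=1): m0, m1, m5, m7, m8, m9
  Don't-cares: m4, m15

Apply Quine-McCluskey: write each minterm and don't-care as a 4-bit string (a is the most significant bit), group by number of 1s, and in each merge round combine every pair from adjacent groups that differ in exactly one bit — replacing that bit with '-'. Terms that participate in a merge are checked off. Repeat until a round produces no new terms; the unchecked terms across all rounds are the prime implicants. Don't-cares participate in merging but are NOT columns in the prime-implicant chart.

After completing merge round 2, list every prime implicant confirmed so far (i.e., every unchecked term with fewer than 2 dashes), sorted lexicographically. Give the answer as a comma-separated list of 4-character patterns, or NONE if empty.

[col 0] 0000*, 0001*, 0100*, 0101*, 0111*, 1000*, 1001*, 1111*
[col 1] -000*, -001*, -111, 0-00*, 0-01*, 000-*, 01-1, 010-*, 100-*
[col 2] -00-, 0-0-
Prime implicants: -00-, -111, 0-0-, 01-1

-111, 01-1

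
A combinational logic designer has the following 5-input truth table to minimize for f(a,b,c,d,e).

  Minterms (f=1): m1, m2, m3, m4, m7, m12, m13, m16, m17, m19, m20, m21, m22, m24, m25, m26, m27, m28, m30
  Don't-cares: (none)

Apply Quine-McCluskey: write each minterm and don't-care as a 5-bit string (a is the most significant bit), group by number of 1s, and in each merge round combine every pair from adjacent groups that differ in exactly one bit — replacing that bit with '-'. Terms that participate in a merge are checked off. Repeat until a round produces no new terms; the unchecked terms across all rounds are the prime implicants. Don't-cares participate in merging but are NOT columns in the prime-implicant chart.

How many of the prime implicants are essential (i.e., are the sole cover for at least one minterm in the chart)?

7

size-2^0 implicants → 00001(✓)  00010(✓)  00011(✓)  00100(✓)  00111(✓)  01100(✓)  01101(✓)  10000(✓)  10001(✓)  10011(✓)  10100(✓)  10101(✓)  10110(✓)  11000(✓)  11001(✓)  11010(✓)  11011(✓)  11100(✓)  11110(✓)
size-2^1 implicants → -0001(✓)  -0011(✓)  -0100(✓)  -1100(✓)  0-100(✓)  00-11  000-1(✓)  0001-  0110-  1-000(✓)  1-001(✓)  1-011(✓)  1-100(✓)  1-110(✓)  10-00(✓)  10-01(✓)  100-1(✓)  1000-(✓)  101-0(✓)  1010-(✓)  11-00(✓)  11-10(✓)  110-0(✓)  110-1(✓)  1100-(✓)  1101-(✓)  111-0(✓)
size-2^2 implicants → --100  -00-1  1--00  1-0-1  1-00-  1-1-0  10-0-  11--0  110--
Unchecked terms (primes): --100, -00-1, 00-11, 0001-, 0110-, 1--00, 1-0-1, 1-00-, 1-1-0, 10-0-, 11--0, 110--
Minterm coverage:
  m1 ⊆ -00-1 [E]
  m2 ⊆ 0001- [E]
  m3 ⊆ -00-1,00-11,0001-
  m4 ⊆ --100 [E]
  m7 ⊆ 00-11 [E]
  m12 ⊆ --100,0110-
  m13 ⊆ 0110- [E]
  m16 ⊆ 1--00,1-00-,10-0-
  m17 ⊆ -00-1,1-0-1,1-00-,10-0-
  m19 ⊆ -00-1,1-0-1
  m20 ⊆ --100,1--00,1-1-0,10-0-
  m21 ⊆ 10-0- [E]
  m22 ⊆ 1-1-0 [E]
  m24 ⊆ 1--00,1-00-,11--0,110--
  m25 ⊆ 1-0-1,1-00-,110--
  m26 ⊆ 11--0,110--
  m27 ⊆ 1-0-1,110--
  m28 ⊆ --100,1--00,1-1-0,11--0
  m30 ⊆ 1-1-0,11--0
E = {--100, -00-1, 00-11, 0001-, 0110-, 1-1-0, 10-0-}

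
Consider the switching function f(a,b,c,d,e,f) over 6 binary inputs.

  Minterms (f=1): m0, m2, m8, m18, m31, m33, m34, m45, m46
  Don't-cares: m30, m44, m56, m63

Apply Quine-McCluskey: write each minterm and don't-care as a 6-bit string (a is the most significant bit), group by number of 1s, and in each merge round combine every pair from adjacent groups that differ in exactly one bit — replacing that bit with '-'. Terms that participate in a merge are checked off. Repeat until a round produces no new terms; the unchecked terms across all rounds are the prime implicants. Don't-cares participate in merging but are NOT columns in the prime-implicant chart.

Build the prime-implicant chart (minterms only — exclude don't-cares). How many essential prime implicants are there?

[col 0] 000000*, 000010*, 001000*, 010010*, 011110*, 011111*, 100001, 100010*, 101100*, 101101*, 101110*, 111000, 111111*
[col 1] -00010, -11111, 0-0010, 00-000, 0000-0, 01111-, 1011-0, 10110-
Prime implicants: -00010, -11111, 0-0010, 00-000, 0000-0, 01111-, 100001, 1011-0, 10110-, 111000
PI chart (minterm → PIs covering it):
  0 | 00-000,0000-0
  2 | -00010,0-0010,0000-0
  8 | 00-000  (sole → essential)
  18 | 0-0010  (sole → essential)
  31 | -11111,01111-
  33 | 100001  (sole → essential)
  34 | -00010  (sole → essential)
  45 | 10110-  (sole → essential)
  46 | 1011-0  (sole → essential)
Essential prime implicants: -00010, 0-0010, 00-000, 100001, 1011-0, 10110-

6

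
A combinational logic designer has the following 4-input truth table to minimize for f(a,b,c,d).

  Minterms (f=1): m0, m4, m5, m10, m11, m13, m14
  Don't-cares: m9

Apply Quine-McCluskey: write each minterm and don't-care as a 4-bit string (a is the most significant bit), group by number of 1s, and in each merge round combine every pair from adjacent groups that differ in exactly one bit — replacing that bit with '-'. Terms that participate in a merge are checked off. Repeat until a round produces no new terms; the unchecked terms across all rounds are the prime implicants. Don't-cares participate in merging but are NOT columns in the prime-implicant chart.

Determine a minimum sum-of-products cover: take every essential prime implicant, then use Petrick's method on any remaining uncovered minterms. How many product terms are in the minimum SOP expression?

size-2^0 implicants → 0000(✓)  0100(✓)  0101(✓)  1001(✓)  1010(✓)  1011(✓)  1101(✓)  1110(✓)
size-2^1 implicants → -101  0-00  010-  1-01  1-10  10-1  101-
Unchecked terms (primes): -101, 0-00, 010-, 1-01, 1-10, 10-1, 101-
Minterm coverage:
  m0 ⊆ 0-00 [E]
  m4 ⊆ 0-00,010-
  m5 ⊆ -101,010-
  m10 ⊆ 1-10,101-
  m11 ⊆ 10-1,101-
  m13 ⊆ -101,1-01
  m14 ⊆ 1-10 [E]
E = {0-00, 1-10}
Petrick residual → -101, 10-1
Cover = bc'd + a'c'd' + acd' + ab'd  |cover|=4

4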